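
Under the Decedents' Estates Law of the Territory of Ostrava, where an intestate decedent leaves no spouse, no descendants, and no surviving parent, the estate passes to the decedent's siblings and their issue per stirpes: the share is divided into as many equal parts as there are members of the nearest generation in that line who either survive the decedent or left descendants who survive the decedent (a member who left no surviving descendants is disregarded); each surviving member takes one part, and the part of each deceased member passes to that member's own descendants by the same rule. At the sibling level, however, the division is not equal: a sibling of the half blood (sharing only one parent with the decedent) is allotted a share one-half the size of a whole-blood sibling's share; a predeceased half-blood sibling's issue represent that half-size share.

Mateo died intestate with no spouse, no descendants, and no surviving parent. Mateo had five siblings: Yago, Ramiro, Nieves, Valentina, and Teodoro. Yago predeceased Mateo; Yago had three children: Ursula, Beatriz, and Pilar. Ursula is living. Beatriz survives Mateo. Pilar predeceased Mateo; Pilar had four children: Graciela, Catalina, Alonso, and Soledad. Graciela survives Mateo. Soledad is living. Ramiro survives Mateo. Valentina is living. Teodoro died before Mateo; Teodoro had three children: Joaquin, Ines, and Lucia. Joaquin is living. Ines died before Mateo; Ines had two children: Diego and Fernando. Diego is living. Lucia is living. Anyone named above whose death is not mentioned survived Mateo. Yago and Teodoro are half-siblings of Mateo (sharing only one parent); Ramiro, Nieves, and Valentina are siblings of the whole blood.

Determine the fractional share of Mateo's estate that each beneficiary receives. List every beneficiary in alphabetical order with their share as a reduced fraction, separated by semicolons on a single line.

No spouse, descendants, or parent survives, so the estate passes to Mateo's siblings per stirpes.
Half-blood siblings count for one-half the weight of whole-blood siblings at the initial division.
Dividing 1 in proportion to weights (total weight 4): Yago (weight 1/2) → 1/8; Ramiro (weight 1) → 1/4; Nieves (weight 1) → 1/4; Valentina (weight 1) → 1/4; Teodoro (weight 1/2) → 1/8.
Yago predeceased; the 1/8 allotted to Yago's branch passes to Yago's issue by representation.
The 1/8 is divided into 3 equal shares of 1/24 among Ursula, Beatriz, Pilar.
Ursula is living and takes 1/24.
Beatriz is living and takes 1/24.
Pilar predeceased; the 1/24 allotted to Pilar's branch passes to Pilar's issue by representation.
The 1/24 is divided into 4 equal shares of 1/96 among Graciela, Catalina, Alonso, Soledad.
Graciela is living and takes 1/96.
Catalina is living and takes 1/96.
Alonso is living and takes 1/96.
Soledad is living and takes 1/96.
Ramiro is living and takes 1/4.
Nieves is living and takes 1/4.
Valentina is living and takes 1/4.
Teodoro predeceased; the 1/8 allotted to Teodoro's branch passes to Teodoro's issue by representation.
The 1/8 is divided into 3 equal shares of 1/24 among Joaquin, Ines, Lucia.
Joaquin is living and takes 1/24.
Ines predeceased; the 1/24 allotted to Ines's branch passes to Ines's issue by representation.
The 1/24 is divided into 2 equal shares of 1/48 among Diego, Fernando.
Diego is living and takes 1/48.
Fernando is living and takes 1/48.
Lucia is living and takes 1/24.

Alonso 1/96; Beatriz 1/24; Catalina 1/96; Diego 1/48; Fernando 1/48; Graciela 1/96; Joaquin 1/24; Lucia 1/24; Nieves 1/4; Ramiro 1/4; Soledad 1/96; Ursula 1/24; Valentina 1/4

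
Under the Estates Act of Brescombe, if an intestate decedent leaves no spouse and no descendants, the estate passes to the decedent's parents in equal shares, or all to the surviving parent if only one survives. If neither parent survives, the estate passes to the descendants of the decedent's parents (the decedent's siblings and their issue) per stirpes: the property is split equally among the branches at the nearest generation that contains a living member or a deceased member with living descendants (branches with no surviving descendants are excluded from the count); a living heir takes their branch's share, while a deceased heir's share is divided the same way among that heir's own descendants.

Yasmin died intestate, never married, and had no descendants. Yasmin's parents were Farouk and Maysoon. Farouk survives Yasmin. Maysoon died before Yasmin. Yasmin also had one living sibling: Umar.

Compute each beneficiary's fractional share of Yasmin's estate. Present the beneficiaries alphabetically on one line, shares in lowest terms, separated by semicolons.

Farouk 1

Only one parent, Farouk, survives, so Farouk takes the entire estate. The siblings take nothing because a surviving parent has priority.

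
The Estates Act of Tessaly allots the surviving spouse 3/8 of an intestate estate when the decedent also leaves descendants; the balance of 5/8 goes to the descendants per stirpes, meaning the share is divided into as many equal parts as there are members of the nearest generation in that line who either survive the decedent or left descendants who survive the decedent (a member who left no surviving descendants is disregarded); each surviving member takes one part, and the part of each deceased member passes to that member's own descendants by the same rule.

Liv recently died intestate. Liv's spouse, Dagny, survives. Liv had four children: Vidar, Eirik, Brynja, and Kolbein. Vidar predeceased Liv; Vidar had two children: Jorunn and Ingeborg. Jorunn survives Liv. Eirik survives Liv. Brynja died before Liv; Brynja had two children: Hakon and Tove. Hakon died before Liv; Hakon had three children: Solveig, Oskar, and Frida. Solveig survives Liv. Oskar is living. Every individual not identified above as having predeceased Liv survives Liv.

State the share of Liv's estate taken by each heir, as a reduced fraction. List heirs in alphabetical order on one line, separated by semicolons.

Dagny, as surviving spouse, takes 3/8.
The remaining 5/8 passes to Liv's descendants per stirpes.
The 5/8 is divided into 4 equal shares of 5/32 among Vidar, Eirik, Brynja, Kolbein.
Vidar predeceased; the 5/32 allotted to Vidar's branch passes to Vidar's issue by representation.
The 5/32 is divided into 2 equal shares of 5/64 among Jorunn, Ingeborg.
Jorunn is living and takes 5/64.
Ingeborg is living and takes 5/64.
Eirik is living and takes 5/32.
Brynja predeceased; the 5/32 allotted to Brynja's branch passes to Brynja's issue by representation.
The 5/32 is divided into 2 equal shares of 5/64 among Hakon, Tove.
Hakon predeceased; the 5/64 allotted to Hakon's branch passes to Hakon's issue by representation.
The 5/64 is divided into 3 equal shares of 5/192 among Solveig, Oskar, Frida.
Solveig is living and takes 5/192.
Oskar is living and takes 5/192.
Frida is living and takes 5/192.
Tove is living and takes 5/64.
Kolbein is living and takes 5/32.

Dagny 3/8; Eirik 5/32; Frida 5/192; Ingeborg 5/64; Jorunn 5/64; Kolbein 5/32; Oskar 5/192; Solveig 5/192; Tove 5/64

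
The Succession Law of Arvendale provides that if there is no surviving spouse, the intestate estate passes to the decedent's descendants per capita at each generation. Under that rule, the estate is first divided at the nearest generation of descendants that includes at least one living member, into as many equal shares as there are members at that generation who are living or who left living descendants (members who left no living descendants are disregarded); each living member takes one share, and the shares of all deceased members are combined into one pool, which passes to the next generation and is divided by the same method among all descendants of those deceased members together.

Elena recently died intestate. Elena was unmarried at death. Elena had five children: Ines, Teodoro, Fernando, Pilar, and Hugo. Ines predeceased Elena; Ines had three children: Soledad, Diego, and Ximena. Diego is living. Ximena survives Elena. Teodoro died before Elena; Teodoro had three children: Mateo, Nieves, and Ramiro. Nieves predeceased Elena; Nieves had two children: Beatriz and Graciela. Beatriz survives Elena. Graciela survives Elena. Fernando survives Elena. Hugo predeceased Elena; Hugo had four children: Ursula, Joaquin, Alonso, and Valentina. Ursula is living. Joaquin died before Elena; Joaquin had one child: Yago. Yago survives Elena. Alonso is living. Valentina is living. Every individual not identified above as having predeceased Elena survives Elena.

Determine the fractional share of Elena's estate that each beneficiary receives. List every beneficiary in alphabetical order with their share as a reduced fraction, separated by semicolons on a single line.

There is no surviving spouse, so the entire estate passes to Elena's descendants per capita at each generation.
At generation 1 (Ines, Teodoro, Fernando, Pilar, Hugo) there are 5 shares of (1)/5 = 1/5 each.
Living: Fernando and Pilar — each takes 1/5.
Deceased: Ines, Teodoro, and Hugo. Their combined 3/5 is pooled and carried to generation 2.
At generation 2 (Soledad, Diego, Ximena, Mateo, Nieves, Ramiro, Ursula, Joaquin, Alonso, Valentina) there are 10 shares of (3/5)/10 = 3/50 each.
Living: Soledad, Diego, Ximena, Mateo, Ramiro, Ursula, Alonso, and Valentina — each takes 3/50.
Deceased: Nieves and Joaquin. Their combined 3/25 is pooled and carried to generation 3.
At generation 3 (Beatriz, Graciela, Yago) there are 3 shares of (3/25)/3 = 1/25 each.
Living: Beatriz, Graciela, and Yago — each takes 1/25.

Alonso 3/50; Beatriz 1/25; Diego 3/50; Fernando 1/5; Graciela 1/25; Mateo 3/50; Pilar 1/5; Ramiro 3/50; Soledad 3/50; Ursula 3/50; Valentina 3/50; Ximena 3/50; Yago 1/25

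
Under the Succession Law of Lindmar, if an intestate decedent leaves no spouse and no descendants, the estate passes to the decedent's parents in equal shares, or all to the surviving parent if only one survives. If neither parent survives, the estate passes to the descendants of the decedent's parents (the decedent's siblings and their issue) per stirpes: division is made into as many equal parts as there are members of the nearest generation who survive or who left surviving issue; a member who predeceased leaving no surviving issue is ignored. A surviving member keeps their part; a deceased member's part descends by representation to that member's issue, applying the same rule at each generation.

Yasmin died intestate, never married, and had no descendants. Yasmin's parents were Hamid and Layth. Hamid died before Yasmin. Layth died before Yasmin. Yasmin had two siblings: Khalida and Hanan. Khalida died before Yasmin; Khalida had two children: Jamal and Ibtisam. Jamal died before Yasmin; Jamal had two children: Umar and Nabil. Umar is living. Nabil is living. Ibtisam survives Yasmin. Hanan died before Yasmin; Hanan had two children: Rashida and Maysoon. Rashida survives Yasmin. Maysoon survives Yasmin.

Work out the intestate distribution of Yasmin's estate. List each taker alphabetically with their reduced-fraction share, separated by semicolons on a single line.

Neither parent survives and there are no descendants, so the estate passes to Yasmin's siblings and their issue per stirpes.
The estate is divided into 2 equal shares of 1/2 among Khalida, Hanan.
Khalida predeceased; the 1/2 allotted to Khalida's branch passes to Khalida's issue by representation.
The 1/2 is divided into 2 equal shares of 1/4 among Jamal, Ibtisam.
Jamal predeceased; the 1/4 allotted to Jamal's branch passes to Jamal's issue by representation.
The 1/4 is divided into 2 equal shares of 1/8 among Umar, Nabil.
Umar is living and takes 1/8.
Nabil is living and takes 1/8.
Ibtisam is living and takes 1/4.
Hanan predeceased; the 1/2 allotted to Hanan's branch passes to Hanan's issue by representation.
The 1/2 is divided into 2 equal shares of 1/4 among Rashida, Maysoon.
Rashida is living and takes 1/4.
Maysoon is living and takes 1/4.

Ibtisam 1/4; Maysoon 1/4; Nabil 1/8; Rashida 1/4; Umar 1/8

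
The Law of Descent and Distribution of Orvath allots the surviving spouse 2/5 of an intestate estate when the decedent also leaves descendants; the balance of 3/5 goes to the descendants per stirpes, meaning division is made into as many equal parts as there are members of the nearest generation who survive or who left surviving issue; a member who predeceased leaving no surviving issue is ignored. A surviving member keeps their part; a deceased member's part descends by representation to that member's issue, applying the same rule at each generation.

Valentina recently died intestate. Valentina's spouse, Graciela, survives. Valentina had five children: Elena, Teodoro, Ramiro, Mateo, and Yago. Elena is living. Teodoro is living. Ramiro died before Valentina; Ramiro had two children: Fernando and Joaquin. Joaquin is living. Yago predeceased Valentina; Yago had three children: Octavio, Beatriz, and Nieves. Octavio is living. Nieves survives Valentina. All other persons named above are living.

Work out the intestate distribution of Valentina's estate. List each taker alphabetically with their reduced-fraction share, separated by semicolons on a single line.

Graciela, as surviving spouse, takes 2/5.
The remaining 3/5 passes to Valentina's descendants per stirpes.
The 3/5 is divided into 5 equal shares of 3/25 among Elena, Teodoro, Ramiro, Mateo, Yago.
Elena is living and takes 3/25.
Teodoro is living and takes 3/25.
Ramiro predeceased; the 3/25 allotted to Ramiro's branch passes to Ramiro's issue by representation.
The 3/25 is divided into 2 equal shares of 3/50 among Fernando, Joaquin.
Fernando is living and takes 3/50.
Joaquin is living and takes 3/50.
Mateo is living and takes 3/25.
Yago predeceased; the 3/25 allotted to Yago's branch passes to Yago's issue by representation.
The 3/25 is divided into 3 equal shares of 1/25 among Octavio, Beatriz, Nieves.
Octavio is living and takes 1/25.
Beatriz is living and takes 1/25.
Nieves is living and takes 1/25.

Beatriz 1/25; Elena 3/25; Fernando 3/50; Graciela 2/5; Joaquin 3/50; Mateo 3/25; Nieves 1/25; Octavio 1/25; Teodoro 3/25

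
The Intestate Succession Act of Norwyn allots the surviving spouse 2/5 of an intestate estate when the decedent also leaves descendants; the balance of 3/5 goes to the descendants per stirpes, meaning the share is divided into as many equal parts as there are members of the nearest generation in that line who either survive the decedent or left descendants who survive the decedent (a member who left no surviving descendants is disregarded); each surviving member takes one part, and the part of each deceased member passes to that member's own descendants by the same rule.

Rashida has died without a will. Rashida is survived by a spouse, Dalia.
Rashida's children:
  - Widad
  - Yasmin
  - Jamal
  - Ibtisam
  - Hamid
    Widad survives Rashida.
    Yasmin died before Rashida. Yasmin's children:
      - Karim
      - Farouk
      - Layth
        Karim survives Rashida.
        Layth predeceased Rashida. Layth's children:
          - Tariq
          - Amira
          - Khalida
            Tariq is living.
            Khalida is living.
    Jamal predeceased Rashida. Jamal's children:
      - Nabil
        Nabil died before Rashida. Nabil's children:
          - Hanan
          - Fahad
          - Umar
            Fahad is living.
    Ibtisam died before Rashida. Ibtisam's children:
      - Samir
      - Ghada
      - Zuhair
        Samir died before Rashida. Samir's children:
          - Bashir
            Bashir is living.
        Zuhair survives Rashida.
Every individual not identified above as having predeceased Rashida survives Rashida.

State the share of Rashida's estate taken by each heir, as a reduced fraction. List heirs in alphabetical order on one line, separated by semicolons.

Amira 1/75; Bashir 1/25; Dalia 2/5; Fahad 1/25; Farouk 1/25; Ghada 1/25; Hamid 3/25; Hanan 1/25; Karim 1/25; Khalida 1/75; Tariq 1/75; Umar 1/25; Widad 3/25; Zuhair 1/25

Dalia, as surviving spouse, takes 2/5.
The remaining 3/5 passes to Rashida's descendants per stirpes.
The 3/5 is divided into 5 equal shares of 3/25 among Widad, Yasmin, Jamal, Ibtisam, Hamid.
Widad is living and takes 3/25.
Yasmin predeceased; the 3/25 allotted to Yasmin's branch passes to Yasmin's issue by representation.
The 3/25 is divided into 3 equal shares of 1/25 among Karim, Farouk, Layth.
Karim is living and takes 1/25.
Farouk is living and takes 1/25.
Layth predeceased; the 1/25 allotted to Layth's branch passes to Layth's issue by representation.
The 1/25 is divided into 3 equal shares of 1/75 among Tariq, Amira, Khalida.
Tariq is living and takes 1/75.
Amira is living and takes 1/75.
Khalida is living and takes 1/75.
Jamal predeceased; the 3/25 allotted to Jamal's branch passes to Jamal's issue by representation.
Nabil's line is the sole branch at this level, so the full 3/25 passes to Nabil's issue by representation.
The 3/25 is divided into 3 equal shares of 1/25 among Hanan, Fahad, Umar.
Hanan is living and takes 1/25.
Fahad is living and takes 1/25.
Umar is living and takes 1/25.
Ibtisam predeceased; the 3/25 allotted to Ibtisam's branch passes to Ibtisam's issue by representation.
The 3/25 is divided into 3 equal shares of 1/25 among Samir, Ghada, Zuhair.
Samir predeceased; the 1/25 allotted to Samir's branch passes to Samir's issue by representation.
Bashir is the sole taker at this level and receives the full 1/25.
Ghada is living and takes 1/25.
Zuhair is living and takes 1/25.
Hamid is living and takes 3/25.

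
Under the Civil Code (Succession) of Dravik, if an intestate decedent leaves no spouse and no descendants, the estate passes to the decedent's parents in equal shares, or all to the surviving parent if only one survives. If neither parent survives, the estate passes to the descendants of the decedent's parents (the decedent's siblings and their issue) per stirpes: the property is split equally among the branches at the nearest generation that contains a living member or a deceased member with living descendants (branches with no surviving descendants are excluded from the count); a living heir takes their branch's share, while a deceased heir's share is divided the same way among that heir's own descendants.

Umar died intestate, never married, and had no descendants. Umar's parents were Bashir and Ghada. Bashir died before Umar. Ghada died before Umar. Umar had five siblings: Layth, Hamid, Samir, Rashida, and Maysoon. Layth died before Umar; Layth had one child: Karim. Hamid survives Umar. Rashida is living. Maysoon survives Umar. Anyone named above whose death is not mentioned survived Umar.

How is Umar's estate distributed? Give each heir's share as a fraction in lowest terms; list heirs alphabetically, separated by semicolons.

Neither parent survives and there are no descendants, so the estate passes to Umar's siblings and their issue per stirpes.
The estate is divided into 5 equal shares of 1/5 among Layth, Hamid, Samir, Rashida, Maysoon.
Layth predeceased; the 1/5 allotted to Layth's branch passes to Layth's issue by representation.
Karim is the sole taker at this level and receives the full 1/5.
Hamid is living and takes 1/5.
Samir is living and takes 1/5.
Rashida is living and takes 1/5.
Maysoon is living and takes 1/5.

Hamid 1/5; Karim 1/5; Maysoon 1/5; Rashida 1/5; Samir 1/5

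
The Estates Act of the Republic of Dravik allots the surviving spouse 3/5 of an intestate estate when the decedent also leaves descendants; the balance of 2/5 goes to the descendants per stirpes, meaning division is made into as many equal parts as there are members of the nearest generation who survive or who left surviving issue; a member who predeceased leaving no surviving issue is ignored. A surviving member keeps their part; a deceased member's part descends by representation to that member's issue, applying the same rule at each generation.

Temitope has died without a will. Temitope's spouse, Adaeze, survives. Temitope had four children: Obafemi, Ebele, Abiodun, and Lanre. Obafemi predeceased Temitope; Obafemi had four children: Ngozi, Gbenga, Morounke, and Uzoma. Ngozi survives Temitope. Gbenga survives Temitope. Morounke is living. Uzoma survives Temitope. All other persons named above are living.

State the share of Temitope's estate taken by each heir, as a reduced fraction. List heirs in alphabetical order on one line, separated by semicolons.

Abiodun 1/10; Adaeze 3/5; Ebele 1/10; Gbenga 1/40; Lanre 1/10; Morounke 1/40; Ngozi 1/40; Uzoma 1/40

Adaeze, as surviving spouse, takes 3/5.
The remaining 2/5 passes to Temitope's descendants per stirpes.
The 2/5 is divided into 4 equal shares of 1/10 among Obafemi, Ebele, Abiodun, Lanre.
Obafemi predeceased; the 1/10 allotted to Obafemi's branch passes to Obafemi's issue by representation.
The 1/10 is divided into 4 equal shares of 1/40 among Ngozi, Gbenga, Morounke, Uzoma.
Ngozi is living and takes 1/40.
Gbenga is living and takes 1/40.
Morounke is living and takes 1/40.
Uzoma is living and takes 1/40.
Ebele is living and takes 1/10.
Abiodun is living and takes 1/10.
Lanre is living and takes 1/10.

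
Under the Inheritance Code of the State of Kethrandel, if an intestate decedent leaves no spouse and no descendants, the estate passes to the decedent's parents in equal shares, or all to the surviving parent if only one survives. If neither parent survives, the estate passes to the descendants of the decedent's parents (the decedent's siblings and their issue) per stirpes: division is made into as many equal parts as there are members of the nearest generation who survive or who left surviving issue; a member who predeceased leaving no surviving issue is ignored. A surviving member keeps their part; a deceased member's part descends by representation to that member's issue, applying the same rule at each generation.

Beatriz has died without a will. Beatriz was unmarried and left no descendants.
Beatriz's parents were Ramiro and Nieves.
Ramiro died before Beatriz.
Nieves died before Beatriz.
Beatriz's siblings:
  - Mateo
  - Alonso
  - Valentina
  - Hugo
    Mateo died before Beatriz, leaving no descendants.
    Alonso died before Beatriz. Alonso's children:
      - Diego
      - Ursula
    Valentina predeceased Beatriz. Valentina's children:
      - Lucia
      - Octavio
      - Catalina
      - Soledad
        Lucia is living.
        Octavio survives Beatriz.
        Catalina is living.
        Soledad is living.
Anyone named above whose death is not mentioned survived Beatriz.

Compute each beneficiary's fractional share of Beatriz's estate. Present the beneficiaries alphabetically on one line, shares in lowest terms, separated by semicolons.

Catalina 1/12; Diego 1/6; Hugo 1/3; Lucia 1/12; Octavio 1/12; Soledad 1/12; Ursula 1/6

Neither parent survives and there are no descendants, so the estate passes to Beatriz's siblings and their issue per stirpes.
Mateo left no surviving issue, so that branch lapses and is disregarded.
The estate is divided into 3 equal shares of 1/3 among Alonso, Valentina, Hugo.
Alonso predeceased; the 1/3 allotted to Alonso's branch passes to Alonso's issue by representation.
The 1/3 is divided into 2 equal shares of 1/6 among Diego, Ursula.
Diego is living and takes 1/6.
Ursula is living and takes 1/6.
Valentina predeceased; the 1/3 allotted to Valentina's branch passes to Valentina's issue by representation.
The 1/3 is divided into 4 equal shares of 1/12 among Lucia, Octavio, Catalina, Soledad.
Lucia is living and takes 1/12.
Octavio is living and takes 1/12.
Catalina is living and takes 1/12.
Soledad is living and takes 1/12.
Hugo is living and takes 1/3.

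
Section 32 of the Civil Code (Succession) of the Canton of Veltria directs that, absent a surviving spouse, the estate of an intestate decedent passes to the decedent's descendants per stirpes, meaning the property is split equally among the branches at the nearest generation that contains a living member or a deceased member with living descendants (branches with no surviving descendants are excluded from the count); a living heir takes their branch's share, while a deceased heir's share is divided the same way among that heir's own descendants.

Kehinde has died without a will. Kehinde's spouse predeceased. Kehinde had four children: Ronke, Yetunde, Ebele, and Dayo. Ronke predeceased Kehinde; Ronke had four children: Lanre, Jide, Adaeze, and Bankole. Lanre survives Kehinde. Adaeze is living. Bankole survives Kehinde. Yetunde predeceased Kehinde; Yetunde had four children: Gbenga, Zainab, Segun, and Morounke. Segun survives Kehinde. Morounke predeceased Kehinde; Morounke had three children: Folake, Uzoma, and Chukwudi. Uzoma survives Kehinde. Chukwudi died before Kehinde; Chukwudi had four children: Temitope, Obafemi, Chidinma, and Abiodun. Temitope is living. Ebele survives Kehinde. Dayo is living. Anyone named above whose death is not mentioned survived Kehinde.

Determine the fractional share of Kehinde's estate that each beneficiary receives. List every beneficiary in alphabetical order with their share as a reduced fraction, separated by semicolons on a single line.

There is no surviving spouse, so the entire estate passes to Kehinde's descendants per stirpes.
The estate is divided into 4 equal shares of 1/4 among Ronke, Yetunde, Ebele, Dayo.
Ronke predeceased; the 1/4 allotted to Ronke's branch passes to Ronke's issue by representation.
The 1/4 is divided into 4 equal shares of 1/16 among Lanre, Jide, Adaeze, Bankole.
Lanre is living and takes 1/16.
Jide is living and takes 1/16.
Adaeze is living and takes 1/16.
Bankole is living and takes 1/16.
Yetunde predeceased; the 1/4 allotted to Yetunde's branch passes to Yetunde's issue by representation.
The 1/4 is divided into 4 equal shares of 1/16 among Gbenga, Zainab, Segun, Morounke.
Gbenga is living and takes 1/16.
Zainab is living and takes 1/16.
Segun is living and takes 1/16.
Morounke predeceased; the 1/16 allotted to Morounke's branch passes to Morounke's issue by representation.
The 1/16 is divided into 3 equal shares of 1/48 among Folake, Uzoma, Chukwudi.
Folake is living and takes 1/48.
Uzoma is living and takes 1/48.
Chukwudi predeceased; the 1/48 allotted to Chukwudi's branch passes to Chukwudi's issue by representation.
The 1/48 is divided into 4 equal shares of 1/192 among Temitope, Obafemi, Chidinma, Abiodun.
Temitope is living and takes 1/192.
Obafemi is living and takes 1/192.
Chidinma is living and takes 1/192.
Abiodun is living and takes 1/192.
Ebele is living and takes 1/4.
Dayo is living and takes 1/4.

Abiodun 1/192; Adaeze 1/16; Bankole 1/16; Chidinma 1/192; Dayo 1/4; Ebele 1/4; Folake 1/48; Gbenga 1/16; Jide 1/16; Lanre 1/16; Obafemi 1/192; Segun 1/16; Temitope 1/192; Uzoma 1/48; Zainab 1/16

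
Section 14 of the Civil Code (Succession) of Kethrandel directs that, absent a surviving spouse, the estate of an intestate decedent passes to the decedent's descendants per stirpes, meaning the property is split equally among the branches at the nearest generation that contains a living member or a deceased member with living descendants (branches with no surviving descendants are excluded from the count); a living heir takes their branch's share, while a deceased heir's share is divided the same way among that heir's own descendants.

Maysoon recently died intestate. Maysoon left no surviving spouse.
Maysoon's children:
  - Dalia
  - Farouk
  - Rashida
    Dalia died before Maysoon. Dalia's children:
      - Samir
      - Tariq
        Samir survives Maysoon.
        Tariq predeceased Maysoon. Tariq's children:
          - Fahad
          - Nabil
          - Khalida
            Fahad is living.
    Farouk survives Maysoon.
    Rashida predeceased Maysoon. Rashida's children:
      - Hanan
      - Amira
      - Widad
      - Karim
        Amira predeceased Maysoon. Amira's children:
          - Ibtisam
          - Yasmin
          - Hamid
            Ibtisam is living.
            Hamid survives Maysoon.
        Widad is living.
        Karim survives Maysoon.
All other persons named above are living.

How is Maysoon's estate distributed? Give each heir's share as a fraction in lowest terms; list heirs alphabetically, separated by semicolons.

Fahad 1/18; Farouk 1/3; Hamid 1/36; Hanan 1/12; Ibtisam 1/36; Karim 1/12; Khalida 1/18; Nabil 1/18; Samir 1/6; Widad 1/12; Yasmin 1/36

There is no surviving spouse, so the entire estate passes to Maysoon's descendants per stirpes.
The estate is divided into 3 equal shares of 1/3 among Dalia, Farouk, Rashida.
Dalia predeceased; the 1/3 allotted to Dalia's branch passes to Dalia's issue by representation.
The 1/3 is divided into 2 equal shares of 1/6 among Samir, Tariq.
Samir is living and takes 1/6.
Tariq predeceased; the 1/6 allotted to Tariq's branch passes to Tariq's issue by representation.
The 1/6 is divided into 3 equal shares of 1/18 among Fahad, Nabil, Khalida.
Fahad is living and takes 1/18.
Nabil is living and takes 1/18.
Khalida is living and takes 1/18.
Farouk is living and takes 1/3.
Rashida predeceased; the 1/3 allotted to Rashida's branch passes to Rashida's issue by representation.
The 1/3 is divided into 4 equal shares of 1/12 among Hanan, Amira, Widad, Karim.
Hanan is living and takes 1/12.
Amira predeceased; the 1/12 allotted to Amira's branch passes to Amira's issue by representation.
The 1/12 is divided into 3 equal shares of 1/36 among Ibtisam, Yasmin, Hamid.
Ibtisam is living and takes 1/36.
Yasmin is living and takes 1/36.
Hamid is living and takes 1/36.
Widad is living and takes 1/12.
Karim is living and takes 1/12.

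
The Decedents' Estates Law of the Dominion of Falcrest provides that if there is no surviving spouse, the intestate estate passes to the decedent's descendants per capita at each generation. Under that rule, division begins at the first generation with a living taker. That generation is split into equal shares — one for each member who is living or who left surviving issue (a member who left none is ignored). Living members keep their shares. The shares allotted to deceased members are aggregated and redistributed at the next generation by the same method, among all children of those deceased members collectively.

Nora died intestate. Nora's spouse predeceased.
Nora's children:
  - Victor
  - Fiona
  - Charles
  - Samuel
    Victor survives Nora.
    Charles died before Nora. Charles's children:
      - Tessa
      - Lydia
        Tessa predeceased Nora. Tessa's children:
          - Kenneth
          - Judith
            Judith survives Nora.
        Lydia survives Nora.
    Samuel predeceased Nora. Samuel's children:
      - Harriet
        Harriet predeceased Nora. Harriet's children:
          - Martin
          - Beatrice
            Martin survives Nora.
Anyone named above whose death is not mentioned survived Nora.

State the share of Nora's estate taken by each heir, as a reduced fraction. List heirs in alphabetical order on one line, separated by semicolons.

There is no surviving spouse, so the entire estate passes to Nora's descendants per capita at each generation.
At generation 1 (Victor, Fiona, Charles, Samuel) there are 4 shares of (1)/4 = 1/4 each.
Living: Victor and Fiona — each takes 1/4.
Deceased: Charles and Samuel. Their combined 1/2 is pooled and carried to generation 2.
At generation 2 (Tessa, Lydia, Harriet) there are 3 shares of (1/2)/3 = 1/6 each.
Living: Lydia — each takes 1/6.
Deceased: Tessa and Harriet. Their combined 1/3 is pooled and carried to generation 3.
At generation 3 (Kenneth, Judith, Martin, Beatrice) there are 4 shares of (1/3)/4 = 1/12 each.
Living: Kenneth, Judith, Martin, and Beatrice — each takes 1/12.

Beatrice 1/12; Fiona 1/4; Judith 1/12; Kenneth 1/12; Lydia 1/6; Martin 1/12; Victor 1/4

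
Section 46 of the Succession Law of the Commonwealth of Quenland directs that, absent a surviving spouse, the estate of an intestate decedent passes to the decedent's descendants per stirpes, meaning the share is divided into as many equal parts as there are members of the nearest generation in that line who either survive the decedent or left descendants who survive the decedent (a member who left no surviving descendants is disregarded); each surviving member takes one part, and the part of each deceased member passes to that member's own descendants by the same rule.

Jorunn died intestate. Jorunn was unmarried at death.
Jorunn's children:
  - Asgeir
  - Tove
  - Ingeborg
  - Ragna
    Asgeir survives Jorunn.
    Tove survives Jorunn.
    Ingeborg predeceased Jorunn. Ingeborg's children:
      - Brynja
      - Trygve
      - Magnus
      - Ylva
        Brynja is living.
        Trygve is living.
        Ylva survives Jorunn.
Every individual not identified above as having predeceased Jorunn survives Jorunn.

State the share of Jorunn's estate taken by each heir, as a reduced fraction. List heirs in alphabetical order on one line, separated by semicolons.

Asgeir 1/4; Brynja 1/16; Magnus 1/16; Ragna 1/4; Tove 1/4; Trygve 1/16; Ylva 1/16

There is no surviving spouse, so the entire estate passes to Jorunn's descendants per stirpes.
The estate is divided into 4 equal shares of 1/4 among Asgeir, Tove, Ingeborg, Ragna.
Asgeir is living and takes 1/4.
Tove is living and takes 1/4.
Ingeborg predeceased; the 1/4 allotted to Ingeborg's branch passes to Ingeborg's issue by representation.
The 1/4 is divided into 4 equal shares of 1/16 among Brynja, Trygve, Magnus, Ylva.
Brynja is living and takes 1/16.
Trygve is living and takes 1/16.
Magnus is living and takes 1/16.
Ylva is living and takes 1/16.
Ragna is living and takes 1/4.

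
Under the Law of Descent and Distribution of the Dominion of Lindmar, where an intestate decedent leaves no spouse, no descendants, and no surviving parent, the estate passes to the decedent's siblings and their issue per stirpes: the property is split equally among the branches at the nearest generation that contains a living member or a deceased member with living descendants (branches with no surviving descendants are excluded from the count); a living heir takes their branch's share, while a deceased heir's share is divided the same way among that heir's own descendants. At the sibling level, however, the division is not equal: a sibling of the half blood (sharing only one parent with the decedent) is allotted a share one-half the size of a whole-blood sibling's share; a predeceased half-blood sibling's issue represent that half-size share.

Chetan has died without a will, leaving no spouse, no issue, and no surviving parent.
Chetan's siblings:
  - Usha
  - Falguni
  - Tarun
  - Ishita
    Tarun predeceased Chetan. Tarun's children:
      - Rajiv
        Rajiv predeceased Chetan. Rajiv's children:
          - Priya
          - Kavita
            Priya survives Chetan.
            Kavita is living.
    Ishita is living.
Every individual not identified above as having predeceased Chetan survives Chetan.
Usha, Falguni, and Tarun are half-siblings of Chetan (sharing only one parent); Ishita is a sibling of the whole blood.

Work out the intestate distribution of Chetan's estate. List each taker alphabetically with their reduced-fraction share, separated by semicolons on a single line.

No spouse, descendants, or parent survives, so the estate passes to Chetan's siblings per stirpes.
Half-blood siblings count for one-half the weight of whole-blood siblings at the initial division.
Dividing 1 in proportion to weights (total weight 5/2): Usha (weight 1/2) → 1/5; Falguni (weight 1/2) → 1/5; Tarun (weight 1/2) → 1/5; Ishita (weight 1) → 2/5.
Usha is living and takes 1/5.
Falguni is living and takes 1/5.
Tarun predeceased; the 1/5 allotted to Tarun's branch passes to Tarun's issue by representation.
Rajiv's line is the sole branch at this level, so the full 1/5 passes to Rajiv's issue by representation.
The 1/5 is divided into 2 equal shares of 1/10 among Priya, Kavita.
Priya is living and takes 1/10.
Kavita is living and takes 1/10.
Ishita is living and takes 2/5.

Falguni 1/5; Ishita 2/5; Kavita 1/10; Priya 1/10; Usha 1/5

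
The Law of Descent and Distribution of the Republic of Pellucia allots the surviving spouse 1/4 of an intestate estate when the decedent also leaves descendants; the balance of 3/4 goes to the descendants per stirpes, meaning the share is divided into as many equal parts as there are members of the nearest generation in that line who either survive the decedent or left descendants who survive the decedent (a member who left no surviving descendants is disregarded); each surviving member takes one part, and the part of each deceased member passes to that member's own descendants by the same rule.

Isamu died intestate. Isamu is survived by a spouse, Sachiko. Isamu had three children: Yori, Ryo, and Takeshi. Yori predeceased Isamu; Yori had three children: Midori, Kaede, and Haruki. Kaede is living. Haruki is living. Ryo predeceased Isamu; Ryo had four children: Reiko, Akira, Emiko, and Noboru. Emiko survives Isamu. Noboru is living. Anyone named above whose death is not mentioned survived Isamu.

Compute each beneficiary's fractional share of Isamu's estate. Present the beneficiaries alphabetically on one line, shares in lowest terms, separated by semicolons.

Sachiko, as surviving spouse, takes 1/4.
The remaining 3/4 passes to Isamu's descendants per stirpes.
The 3/4 is divided into 3 equal shares of 1/4 among Yori, Ryo, Takeshi.
Yori predeceased; the 1/4 allotted to Yori's branch passes to Yori's issue by representation.
The 1/4 is divided into 3 equal shares of 1/12 among Midori, Kaede, Haruki.
Midori is living and takes 1/12.
Kaede is living and takes 1/12.
Haruki is living and takes 1/12.
Ryo predeceased; the 1/4 allotted to Ryo's branch passes to Ryo's issue by representation.
The 1/4 is divided into 4 equal shares of 1/16 among Reiko, Akira, Emiko, Noboru.
Reiko is living and takes 1/16.
Akira is living and takes 1/16.
Emiko is living and takes 1/16.
Noboru is living and takes 1/16.
Takeshi is living and takes 1/4.

Akira 1/16; Emiko 1/16; Haruki 1/12; Kaede 1/12; Midori 1/12; Noboru 1/16; Reiko 1/16; Sachiko 1/4; Takeshi 1/4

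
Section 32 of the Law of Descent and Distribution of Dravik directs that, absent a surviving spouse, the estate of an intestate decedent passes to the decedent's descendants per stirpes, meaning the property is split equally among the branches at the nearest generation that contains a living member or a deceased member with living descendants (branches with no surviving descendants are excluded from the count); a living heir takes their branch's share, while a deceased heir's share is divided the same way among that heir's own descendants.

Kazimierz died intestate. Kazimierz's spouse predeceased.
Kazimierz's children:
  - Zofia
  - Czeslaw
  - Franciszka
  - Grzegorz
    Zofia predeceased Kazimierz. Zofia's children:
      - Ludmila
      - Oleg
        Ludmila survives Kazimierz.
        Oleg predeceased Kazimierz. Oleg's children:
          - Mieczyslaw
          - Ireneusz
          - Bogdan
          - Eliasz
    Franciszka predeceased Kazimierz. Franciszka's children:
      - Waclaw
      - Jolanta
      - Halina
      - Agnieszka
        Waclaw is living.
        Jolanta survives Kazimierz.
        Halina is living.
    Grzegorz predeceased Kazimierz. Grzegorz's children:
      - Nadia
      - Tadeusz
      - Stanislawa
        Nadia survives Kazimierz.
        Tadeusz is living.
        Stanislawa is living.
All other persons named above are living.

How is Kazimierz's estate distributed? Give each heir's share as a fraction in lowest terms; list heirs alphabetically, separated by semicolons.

Agnieszka 1/16; Bogdan 1/32; Czeslaw 1/4; Eliasz 1/32; Halina 1/16; Ireneusz 1/32; Jolanta 1/16; Ludmila 1/8; Mieczyslaw 1/32; Nadia 1/12; Stanislawa 1/12; Tadeusz 1/12; Waclaw 1/16

There is no surviving spouse, so the entire estate passes to Kazimierz's descendants per stirpes.
The estate is divided into 4 equal shares of 1/4 among Zofia, Czeslaw, Franciszka, Grzegorz.
Zofia predeceased; the 1/4 allotted to Zofia's branch passes to Zofia's issue by representation.
The 1/4 is divided into 2 equal shares of 1/8 among Ludmila, Oleg.
Ludmila is living and takes 1/8.
Oleg predeceased; the 1/8 allotted to Oleg's branch passes to Oleg's issue by representation.
The 1/8 is divided into 4 equal shares of 1/32 among Mieczyslaw, Ireneusz, Bogdan, Eliasz.
Mieczyslaw is living and takes 1/32.
Ireneusz is living and takes 1/32.
Bogdan is living and takes 1/32.
Eliasz is living and takes 1/32.
Czeslaw is living and takes 1/4.
Franciszka predeceased; the 1/4 allotted to Franciszka's branch passes to Franciszka's issue by representation.
The 1/4 is divided into 4 equal shares of 1/16 among Waclaw, Jolanta, Halina, Agnieszka.
Waclaw is living and takes 1/16.
Jolanta is living and takes 1/16.
Halina is living and takes 1/16.
Agnieszka is living and takes 1/16.
Grzegorz predeceased; the 1/4 allotted to Grzegorz's branch passes to Grzegorz's issue by representation.
The 1/4 is divided into 3 equal shares of 1/12 among Nadia, Tadeusz, Stanislawa.
Nadia is living and takes 1/12.
Tadeusz is living and takes 1/12.
Stanislawa is living and takes 1/12.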